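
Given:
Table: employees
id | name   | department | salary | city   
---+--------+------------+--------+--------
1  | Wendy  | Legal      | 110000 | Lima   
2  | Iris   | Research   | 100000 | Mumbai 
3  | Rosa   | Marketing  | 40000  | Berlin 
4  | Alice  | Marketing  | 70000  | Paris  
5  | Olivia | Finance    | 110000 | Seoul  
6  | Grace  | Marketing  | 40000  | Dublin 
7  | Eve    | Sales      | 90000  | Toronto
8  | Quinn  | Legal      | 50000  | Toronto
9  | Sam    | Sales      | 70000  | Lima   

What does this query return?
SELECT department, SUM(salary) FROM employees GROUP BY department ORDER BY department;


Summing salary within each department:
  Finance: 110000 = 110000
  Legal: 110000 + 50000 = 160000
  Marketing: 40000 + 70000 + 40000 = 150000
  Research: 100000 = 100000
  Sales: 90000 + 70000 = 160000


5 groups:
Finance, 110000
Legal, 160000
Marketing, 150000
Research, 100000
Sales, 160000


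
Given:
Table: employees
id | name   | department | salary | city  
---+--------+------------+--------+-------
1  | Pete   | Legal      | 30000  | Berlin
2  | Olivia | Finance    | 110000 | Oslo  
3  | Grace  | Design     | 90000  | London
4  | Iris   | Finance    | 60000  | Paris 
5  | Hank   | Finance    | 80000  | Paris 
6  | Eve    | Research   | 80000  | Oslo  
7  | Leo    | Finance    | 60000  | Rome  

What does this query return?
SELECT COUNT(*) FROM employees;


COUNT(*) counts all rows

7


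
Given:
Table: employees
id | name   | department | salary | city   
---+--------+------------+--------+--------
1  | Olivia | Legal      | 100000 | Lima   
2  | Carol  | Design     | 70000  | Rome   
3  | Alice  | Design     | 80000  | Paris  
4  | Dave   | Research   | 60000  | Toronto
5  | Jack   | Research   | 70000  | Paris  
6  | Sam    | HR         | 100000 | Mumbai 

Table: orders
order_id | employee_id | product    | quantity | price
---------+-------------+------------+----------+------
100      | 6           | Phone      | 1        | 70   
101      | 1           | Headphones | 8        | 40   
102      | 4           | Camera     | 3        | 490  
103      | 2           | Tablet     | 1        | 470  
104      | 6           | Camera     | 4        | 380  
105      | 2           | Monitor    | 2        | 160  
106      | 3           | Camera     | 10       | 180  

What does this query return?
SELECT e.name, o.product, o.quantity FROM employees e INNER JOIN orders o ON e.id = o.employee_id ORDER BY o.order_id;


Joining employees.id = orders.employee_id:
  employee Sam (id=6) -> order Phone
  employee Olivia (id=1) -> order Headphones
  employee Dave (id=4) -> order Camera
  employee Carol (id=2) -> order Tablet
  employee Sam (id=6) -> order Camera
  employee Carol (id=2) -> order Monitor
  employee Alice (id=3) -> order Camera


7 rows:
Sam, Phone, 1
Olivia, Headphones, 8
Dave, Camera, 3
Carol, Tablet, 1
Sam, Camera, 4
Carol, Monitor, 2
Alice, Camera, 10


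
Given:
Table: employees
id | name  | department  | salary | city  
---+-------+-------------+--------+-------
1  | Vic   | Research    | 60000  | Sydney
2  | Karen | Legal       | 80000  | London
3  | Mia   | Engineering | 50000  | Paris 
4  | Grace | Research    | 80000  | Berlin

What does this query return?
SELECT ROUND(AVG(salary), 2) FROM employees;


SUM(salary) = 270000
COUNT = 4
ROUND(AVG, 2) = ROUND(270000 / 4, 2) = 67500.0

67500.0


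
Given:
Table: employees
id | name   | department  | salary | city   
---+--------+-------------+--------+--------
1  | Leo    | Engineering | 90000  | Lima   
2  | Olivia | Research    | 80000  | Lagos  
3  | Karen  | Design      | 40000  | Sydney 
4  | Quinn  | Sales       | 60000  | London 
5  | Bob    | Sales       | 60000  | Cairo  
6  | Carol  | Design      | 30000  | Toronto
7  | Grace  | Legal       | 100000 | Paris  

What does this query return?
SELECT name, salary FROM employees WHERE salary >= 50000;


Filtering: salary >= 50000
Matching: 5 rows

5 rows:
Leo, 90000
Olivia, 80000
Quinn, 60000
Bob, 60000
Grace, 100000


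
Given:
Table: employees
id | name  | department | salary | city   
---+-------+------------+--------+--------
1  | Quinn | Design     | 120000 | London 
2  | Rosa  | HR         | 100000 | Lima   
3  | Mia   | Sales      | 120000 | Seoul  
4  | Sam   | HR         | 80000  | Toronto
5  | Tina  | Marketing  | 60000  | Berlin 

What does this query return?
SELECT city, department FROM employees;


Projecting columns: city, department

5 rows:
London, Design
Lima, HR
Seoul, Sales
Toronto, HR
Berlin, Marketing


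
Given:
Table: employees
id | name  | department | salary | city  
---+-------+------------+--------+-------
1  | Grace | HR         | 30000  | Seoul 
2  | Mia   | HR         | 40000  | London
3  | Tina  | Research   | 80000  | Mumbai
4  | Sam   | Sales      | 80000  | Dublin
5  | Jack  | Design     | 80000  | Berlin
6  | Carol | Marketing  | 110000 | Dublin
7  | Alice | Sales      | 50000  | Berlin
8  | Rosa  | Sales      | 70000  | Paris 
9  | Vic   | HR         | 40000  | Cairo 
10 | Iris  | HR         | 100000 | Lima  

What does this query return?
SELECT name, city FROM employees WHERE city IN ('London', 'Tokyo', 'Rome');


Filtering: city IN ('London', 'Tokyo', 'Rome')
Matching: 1 rows

1 rows:
Mia, London


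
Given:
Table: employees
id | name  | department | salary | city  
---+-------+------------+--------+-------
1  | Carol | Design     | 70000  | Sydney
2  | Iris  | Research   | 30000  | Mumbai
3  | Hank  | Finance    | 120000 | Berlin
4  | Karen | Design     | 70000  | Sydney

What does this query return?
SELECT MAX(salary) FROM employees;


Salaries: 70000, 30000, 120000, 70000
MAX = 120000

120000


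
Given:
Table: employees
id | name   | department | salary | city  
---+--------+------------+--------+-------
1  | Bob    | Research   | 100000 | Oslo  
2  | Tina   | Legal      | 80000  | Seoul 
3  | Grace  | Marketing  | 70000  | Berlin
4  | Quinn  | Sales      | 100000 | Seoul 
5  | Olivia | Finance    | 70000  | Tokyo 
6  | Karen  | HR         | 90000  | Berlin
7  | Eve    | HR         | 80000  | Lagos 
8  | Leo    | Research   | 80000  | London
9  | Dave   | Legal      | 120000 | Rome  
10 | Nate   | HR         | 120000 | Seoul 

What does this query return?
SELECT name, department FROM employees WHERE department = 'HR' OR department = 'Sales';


Filtering: department = 'HR' OR 'Sales'
Matching: 4 rows

4 rows:
Quinn, Sales
Karen, HR
Eve, HR
Nate, HR


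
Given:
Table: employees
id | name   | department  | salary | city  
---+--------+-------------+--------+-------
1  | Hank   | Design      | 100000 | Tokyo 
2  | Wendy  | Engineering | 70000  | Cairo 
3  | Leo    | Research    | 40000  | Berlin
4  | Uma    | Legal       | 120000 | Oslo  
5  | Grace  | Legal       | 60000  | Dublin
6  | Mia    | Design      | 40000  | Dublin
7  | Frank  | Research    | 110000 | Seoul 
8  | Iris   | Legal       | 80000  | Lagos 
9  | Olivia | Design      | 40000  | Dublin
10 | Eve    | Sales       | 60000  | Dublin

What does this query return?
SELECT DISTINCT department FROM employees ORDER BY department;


All 'department' values (row order): Design, Engineering, Research, Legal, Legal, Design, Research, Legal, Design, Sales
Removing duplicates leaves 5 unique value(s).

5 values:
Design
Engineering
Legal
Research
Sales


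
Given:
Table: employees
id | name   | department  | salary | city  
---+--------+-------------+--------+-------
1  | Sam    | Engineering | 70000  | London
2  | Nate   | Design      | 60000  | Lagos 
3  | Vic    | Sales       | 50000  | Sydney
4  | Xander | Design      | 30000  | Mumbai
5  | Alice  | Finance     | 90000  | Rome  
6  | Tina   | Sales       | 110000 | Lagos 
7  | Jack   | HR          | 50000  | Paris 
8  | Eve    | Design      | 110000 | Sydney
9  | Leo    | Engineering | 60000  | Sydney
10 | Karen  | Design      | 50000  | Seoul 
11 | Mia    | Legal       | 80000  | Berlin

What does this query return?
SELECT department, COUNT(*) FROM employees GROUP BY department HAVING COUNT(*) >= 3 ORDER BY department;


Groups with count >= 3:
  Design: 4 -> PASS
  Engineering: 2 -> filtered out
  Finance: 1 -> filtered out
  HR: 1 -> filtered out
  Legal: 1 -> filtered out
  Sales: 2 -> filtered out


1 groups:
Design, 4


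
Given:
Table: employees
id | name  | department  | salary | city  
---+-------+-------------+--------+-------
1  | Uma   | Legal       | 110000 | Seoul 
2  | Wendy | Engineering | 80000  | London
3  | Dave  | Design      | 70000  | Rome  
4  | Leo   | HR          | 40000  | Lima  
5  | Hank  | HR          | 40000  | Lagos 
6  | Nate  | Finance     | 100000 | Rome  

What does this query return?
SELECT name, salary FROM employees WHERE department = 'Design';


Filtering: department = 'Design'
Matching rows: 1

1 rows:
Dave, 70000


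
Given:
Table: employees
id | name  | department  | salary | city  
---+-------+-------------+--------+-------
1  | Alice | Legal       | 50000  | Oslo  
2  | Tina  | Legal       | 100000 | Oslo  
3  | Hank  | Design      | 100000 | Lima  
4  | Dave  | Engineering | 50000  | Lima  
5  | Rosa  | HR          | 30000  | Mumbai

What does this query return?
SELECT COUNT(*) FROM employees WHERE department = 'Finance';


Counting rows where department = 'Finance'


0


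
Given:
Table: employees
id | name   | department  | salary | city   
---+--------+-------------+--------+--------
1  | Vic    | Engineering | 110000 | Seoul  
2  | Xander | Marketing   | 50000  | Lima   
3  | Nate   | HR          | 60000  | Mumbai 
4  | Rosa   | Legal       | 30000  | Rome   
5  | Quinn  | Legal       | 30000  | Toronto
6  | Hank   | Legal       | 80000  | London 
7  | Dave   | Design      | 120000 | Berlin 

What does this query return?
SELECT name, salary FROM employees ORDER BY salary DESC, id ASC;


Sorting by salary DESC, then id ASC for ties

7 rows:
Dave, 120000
Vic, 110000
Hank, 80000
Nate, 60000
Xander, 50000
Rosa, 30000
Quinn, 30000


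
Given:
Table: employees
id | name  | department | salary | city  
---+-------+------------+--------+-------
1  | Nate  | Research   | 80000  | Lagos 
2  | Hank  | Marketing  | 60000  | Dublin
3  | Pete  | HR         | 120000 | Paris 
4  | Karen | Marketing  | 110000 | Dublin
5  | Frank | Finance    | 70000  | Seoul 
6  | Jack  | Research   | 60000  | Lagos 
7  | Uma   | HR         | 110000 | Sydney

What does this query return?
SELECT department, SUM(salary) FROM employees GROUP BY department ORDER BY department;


Summing salary within each department:
  Finance: 70000 = 70000
  HR: 120000 + 110000 = 230000
  Marketing: 60000 + 110000 = 170000
  Research: 80000 + 60000 = 140000


4 groups:
Finance, 70000
HR, 230000
Marketing, 170000
Research, 140000


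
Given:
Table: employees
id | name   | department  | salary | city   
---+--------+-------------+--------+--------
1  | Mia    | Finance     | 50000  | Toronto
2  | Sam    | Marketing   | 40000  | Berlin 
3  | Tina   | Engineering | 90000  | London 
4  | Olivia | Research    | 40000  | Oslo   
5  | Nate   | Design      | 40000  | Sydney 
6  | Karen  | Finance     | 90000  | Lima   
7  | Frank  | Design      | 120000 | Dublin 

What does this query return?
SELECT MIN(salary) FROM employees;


Salaries: 50000, 40000, 90000, 40000, 40000, 90000, 120000
MIN = 40000

40000


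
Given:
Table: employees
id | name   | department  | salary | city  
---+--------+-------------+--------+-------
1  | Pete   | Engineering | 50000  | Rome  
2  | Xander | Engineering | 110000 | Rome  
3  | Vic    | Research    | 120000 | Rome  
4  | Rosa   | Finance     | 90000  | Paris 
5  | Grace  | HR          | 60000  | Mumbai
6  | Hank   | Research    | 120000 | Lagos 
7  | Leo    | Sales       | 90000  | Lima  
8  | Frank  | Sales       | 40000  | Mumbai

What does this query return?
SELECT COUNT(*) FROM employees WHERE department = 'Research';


Counting rows where department = 'Research'
  Vic -> MATCH
  Hank -> MATCH


2


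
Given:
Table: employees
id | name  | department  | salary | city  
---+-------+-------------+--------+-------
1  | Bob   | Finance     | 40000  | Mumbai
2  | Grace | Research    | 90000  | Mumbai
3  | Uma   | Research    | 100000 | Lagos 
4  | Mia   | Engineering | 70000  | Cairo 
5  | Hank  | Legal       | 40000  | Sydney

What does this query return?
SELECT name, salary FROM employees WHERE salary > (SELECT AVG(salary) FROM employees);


Subquery: AVG(salary) = 68000.0
Filtering: salary > 68000.0
  Grace (90000) -> MATCH
  Uma (100000) -> MATCH
  Mia (70000) -> MATCH


3 rows:
Grace, 90000
Uma, 100000
Mia, 70000


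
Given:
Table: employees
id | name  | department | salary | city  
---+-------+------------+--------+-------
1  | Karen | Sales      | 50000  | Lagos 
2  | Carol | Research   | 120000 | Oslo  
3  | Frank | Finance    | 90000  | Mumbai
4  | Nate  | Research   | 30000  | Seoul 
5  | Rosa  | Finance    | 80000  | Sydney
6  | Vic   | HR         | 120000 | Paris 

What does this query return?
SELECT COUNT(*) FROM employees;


COUNT(*) counts all rows

6


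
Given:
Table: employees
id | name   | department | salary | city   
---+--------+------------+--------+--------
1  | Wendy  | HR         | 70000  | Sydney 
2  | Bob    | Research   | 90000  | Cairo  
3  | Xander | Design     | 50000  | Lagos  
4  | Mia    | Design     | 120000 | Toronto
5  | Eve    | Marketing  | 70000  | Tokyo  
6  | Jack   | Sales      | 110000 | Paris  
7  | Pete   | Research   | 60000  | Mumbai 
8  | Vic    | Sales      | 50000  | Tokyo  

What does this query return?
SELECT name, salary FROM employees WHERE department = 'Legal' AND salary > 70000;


Filtering: department = 'Legal' AND salary > 70000
Matching: 0 rows

Empty result set (0 rows)


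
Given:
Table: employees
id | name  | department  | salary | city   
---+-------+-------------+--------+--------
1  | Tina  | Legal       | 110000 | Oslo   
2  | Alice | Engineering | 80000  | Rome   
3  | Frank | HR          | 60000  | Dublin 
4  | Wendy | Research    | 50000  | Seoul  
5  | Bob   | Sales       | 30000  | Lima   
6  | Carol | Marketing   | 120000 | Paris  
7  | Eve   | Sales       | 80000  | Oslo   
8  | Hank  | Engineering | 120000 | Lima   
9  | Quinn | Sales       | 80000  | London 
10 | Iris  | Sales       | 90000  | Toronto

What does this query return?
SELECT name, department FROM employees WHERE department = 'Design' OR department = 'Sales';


Filtering: department = 'Design' OR 'Sales'
Matching: 4 rows

4 rows:
Bob, Sales
Eve, Sales
Quinn, Sales
Iris, Sales


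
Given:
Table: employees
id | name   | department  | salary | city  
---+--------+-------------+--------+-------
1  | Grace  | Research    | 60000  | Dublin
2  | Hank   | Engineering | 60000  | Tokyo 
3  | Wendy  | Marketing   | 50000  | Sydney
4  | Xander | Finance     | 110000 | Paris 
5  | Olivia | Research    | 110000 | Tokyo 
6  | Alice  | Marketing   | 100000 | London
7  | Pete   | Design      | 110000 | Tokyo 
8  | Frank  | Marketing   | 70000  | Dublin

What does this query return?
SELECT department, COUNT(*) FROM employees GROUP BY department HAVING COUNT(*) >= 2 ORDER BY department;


Groups with count >= 2:
  Marketing: 3 -> PASS
  Research: 2 -> PASS
  Design: 1 -> filtered out
  Engineering: 1 -> filtered out
  Finance: 1 -> filtered out


2 groups:
Marketing, 3
Research, 2


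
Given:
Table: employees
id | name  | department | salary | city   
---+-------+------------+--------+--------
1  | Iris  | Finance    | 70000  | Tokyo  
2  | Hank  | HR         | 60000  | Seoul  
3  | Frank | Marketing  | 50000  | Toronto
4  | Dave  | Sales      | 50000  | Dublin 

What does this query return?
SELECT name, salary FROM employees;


Projecting columns: name, salary

4 rows:
Iris, 70000
Hank, 60000
Frank, 50000
Dave, 50000


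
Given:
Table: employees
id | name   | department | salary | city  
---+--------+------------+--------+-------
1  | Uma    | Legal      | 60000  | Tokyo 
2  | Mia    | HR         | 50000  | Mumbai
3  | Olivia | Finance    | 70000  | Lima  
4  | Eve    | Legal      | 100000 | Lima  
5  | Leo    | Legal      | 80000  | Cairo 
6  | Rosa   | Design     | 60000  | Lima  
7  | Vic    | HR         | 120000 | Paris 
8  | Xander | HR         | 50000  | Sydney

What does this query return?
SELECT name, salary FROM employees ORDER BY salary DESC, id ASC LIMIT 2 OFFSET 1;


Sort by salary DESC (id ASC tiebreak), then skip 1 and take 2
Rows 2 through 3

2 rows:
Eve, 100000
Leo, 80000


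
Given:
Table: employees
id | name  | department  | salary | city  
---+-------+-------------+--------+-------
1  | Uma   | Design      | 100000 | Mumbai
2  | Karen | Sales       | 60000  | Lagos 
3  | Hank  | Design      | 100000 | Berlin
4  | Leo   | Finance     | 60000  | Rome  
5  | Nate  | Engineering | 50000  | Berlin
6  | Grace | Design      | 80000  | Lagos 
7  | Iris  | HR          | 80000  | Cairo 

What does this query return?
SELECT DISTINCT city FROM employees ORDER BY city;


All 'city' values (row order): Mumbai, Lagos, Berlin, Rome, Berlin, Lagos, Cairo
Removing duplicates leaves 5 unique value(s).

5 values:
Berlin
Cairo
Lagos
Mumbai
Rome


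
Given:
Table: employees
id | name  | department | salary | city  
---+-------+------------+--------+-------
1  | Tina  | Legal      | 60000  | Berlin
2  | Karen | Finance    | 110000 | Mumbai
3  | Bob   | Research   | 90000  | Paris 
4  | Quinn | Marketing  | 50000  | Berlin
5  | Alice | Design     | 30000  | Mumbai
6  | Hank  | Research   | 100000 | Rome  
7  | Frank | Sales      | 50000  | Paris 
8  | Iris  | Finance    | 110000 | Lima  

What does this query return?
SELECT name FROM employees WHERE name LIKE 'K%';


LIKE 'K%' matches names starting with 'K'
Matching: 1

1 rows:
Karen


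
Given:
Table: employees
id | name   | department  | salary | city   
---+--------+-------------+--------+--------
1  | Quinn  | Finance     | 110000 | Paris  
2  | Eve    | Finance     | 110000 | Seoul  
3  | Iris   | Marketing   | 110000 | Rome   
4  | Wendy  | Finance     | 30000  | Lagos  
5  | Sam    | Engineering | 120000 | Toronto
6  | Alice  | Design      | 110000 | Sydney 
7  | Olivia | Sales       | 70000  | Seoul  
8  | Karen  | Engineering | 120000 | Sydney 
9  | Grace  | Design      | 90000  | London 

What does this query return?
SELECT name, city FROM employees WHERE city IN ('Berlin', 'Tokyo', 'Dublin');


Filtering: city IN ('Berlin', 'Tokyo', 'Dublin')
Matching: 0 rows

Empty result set (0 rows)


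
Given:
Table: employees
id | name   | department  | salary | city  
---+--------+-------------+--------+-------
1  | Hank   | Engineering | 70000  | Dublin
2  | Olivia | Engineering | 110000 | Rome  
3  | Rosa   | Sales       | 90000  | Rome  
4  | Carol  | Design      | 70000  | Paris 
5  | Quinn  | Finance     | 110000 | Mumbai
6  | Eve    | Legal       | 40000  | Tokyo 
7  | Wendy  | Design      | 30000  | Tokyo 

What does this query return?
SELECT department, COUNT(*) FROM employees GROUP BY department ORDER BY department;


Assigning each row to its department group:
  Hank -> Engineering
  Olivia -> Engineering
  Rosa -> Sales
  Carol -> Design
  Quinn -> Finance
  Eve -> Legal
  Wendy -> Design


5 groups:
Design, 2
Engineering, 2
Finance, 1
Legal, 1
Sales, 1


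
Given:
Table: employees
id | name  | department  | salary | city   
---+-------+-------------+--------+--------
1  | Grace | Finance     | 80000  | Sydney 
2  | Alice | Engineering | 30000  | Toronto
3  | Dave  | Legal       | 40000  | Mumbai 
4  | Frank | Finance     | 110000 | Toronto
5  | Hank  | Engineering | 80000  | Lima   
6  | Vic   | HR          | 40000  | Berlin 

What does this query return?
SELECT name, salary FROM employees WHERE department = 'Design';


Filtering: department = 'Design'
Matching rows: 0

Empty result set (0 rows)


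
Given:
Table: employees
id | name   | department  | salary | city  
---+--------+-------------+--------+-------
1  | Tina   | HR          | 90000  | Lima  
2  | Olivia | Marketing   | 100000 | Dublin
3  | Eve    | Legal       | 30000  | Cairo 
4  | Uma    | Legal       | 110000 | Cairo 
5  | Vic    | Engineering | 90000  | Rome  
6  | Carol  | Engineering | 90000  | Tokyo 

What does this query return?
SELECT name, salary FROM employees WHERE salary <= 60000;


Filtering: salary <= 60000
Matching: 1 rows

1 rows:
Eve, 30000


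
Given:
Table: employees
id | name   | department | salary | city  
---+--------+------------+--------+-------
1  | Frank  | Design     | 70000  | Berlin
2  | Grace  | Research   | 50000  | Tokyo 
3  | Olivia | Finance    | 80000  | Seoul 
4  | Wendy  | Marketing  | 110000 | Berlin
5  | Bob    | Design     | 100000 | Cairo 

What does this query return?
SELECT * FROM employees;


SELECT * returns all 5 rows with all columns

5 rows:
1, Frank, Design, 70000, Berlin
2, Grace, Research, 50000, Tokyo
3, Olivia, Finance, 80000, Seoul
4, Wendy, Marketing, 110000, Berlin
5, Bob, Design, 100000, Cairo


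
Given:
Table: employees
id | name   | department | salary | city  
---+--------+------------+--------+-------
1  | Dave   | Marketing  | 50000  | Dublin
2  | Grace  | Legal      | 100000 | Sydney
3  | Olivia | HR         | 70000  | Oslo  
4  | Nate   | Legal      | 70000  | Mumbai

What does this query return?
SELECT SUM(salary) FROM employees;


SUM(salary) = 50000 + 100000 + 70000 + 70000 = 290000

290000


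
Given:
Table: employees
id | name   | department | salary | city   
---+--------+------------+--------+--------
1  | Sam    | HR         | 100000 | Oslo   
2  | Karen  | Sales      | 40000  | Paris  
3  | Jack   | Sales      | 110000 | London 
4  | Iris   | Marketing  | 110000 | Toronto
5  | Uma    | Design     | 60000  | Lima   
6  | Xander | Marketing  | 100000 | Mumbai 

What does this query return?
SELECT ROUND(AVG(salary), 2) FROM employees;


SUM(salary) = 520000
COUNT = 6
ROUND(AVG, 2) = ROUND(520000 / 6, 2) = 86666.67

86666.67


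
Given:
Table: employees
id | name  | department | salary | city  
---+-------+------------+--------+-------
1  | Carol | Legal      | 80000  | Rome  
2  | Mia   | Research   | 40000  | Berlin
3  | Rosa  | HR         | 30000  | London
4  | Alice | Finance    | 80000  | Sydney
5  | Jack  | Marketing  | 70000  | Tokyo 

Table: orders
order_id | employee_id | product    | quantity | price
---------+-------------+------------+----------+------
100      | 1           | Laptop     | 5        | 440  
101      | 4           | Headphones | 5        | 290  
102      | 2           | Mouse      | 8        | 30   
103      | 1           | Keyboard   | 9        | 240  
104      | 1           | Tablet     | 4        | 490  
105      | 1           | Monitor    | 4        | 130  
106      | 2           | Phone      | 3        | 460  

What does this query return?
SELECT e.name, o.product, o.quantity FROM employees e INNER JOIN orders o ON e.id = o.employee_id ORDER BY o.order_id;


Joining employees.id = orders.employee_id:
  employee Carol (id=1) -> order Laptop
  employee Alice (id=4) -> order Headphones
  employee Mia (id=2) -> order Mouse
  employee Carol (id=1) -> order Keyboard
  employee Carol (id=1) -> order Tablet
  employee Carol (id=1) -> order Monitor
  employee Mia (id=2) -> order Phone


7 rows:
Carol, Laptop, 5
Alice, Headphones, 5
Mia, Mouse, 8
Carol, Keyboard, 9
Carol, Tablet, 4
Carol, Monitor, 4
Mia, Phone, 3


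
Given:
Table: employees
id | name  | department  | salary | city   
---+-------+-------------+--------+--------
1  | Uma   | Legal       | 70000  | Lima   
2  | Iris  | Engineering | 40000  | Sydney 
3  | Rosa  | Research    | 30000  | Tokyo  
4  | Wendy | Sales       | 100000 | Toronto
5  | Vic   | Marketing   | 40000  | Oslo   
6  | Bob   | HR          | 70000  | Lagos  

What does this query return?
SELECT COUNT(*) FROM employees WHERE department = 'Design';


Counting rows where department = 'Design'


0


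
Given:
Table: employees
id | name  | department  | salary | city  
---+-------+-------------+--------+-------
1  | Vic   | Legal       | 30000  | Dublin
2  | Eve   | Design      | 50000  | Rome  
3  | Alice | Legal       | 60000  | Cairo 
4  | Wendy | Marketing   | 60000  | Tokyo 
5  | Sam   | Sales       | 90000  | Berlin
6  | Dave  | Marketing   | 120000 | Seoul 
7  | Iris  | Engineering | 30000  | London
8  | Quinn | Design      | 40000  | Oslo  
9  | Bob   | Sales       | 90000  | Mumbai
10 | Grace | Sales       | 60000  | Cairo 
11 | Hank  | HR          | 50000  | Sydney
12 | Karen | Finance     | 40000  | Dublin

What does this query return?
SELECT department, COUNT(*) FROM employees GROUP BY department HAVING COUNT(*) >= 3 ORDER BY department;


Groups with count >= 3:
  Sales: 3 -> PASS
  Design: 2 -> filtered out
  Engineering: 1 -> filtered out
  Finance: 1 -> filtered out
  HR: 1 -> filtered out
  Legal: 2 -> filtered out
  Marketing: 2 -> filtered out


1 groups:
Sales, 3


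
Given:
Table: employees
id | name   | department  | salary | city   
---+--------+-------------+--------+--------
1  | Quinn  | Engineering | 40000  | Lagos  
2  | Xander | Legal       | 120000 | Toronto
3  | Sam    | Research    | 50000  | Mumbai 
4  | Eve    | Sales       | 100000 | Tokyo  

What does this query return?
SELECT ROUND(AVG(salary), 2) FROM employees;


SUM(salary) = 310000
COUNT = 4
ROUND(AVG, 2) = ROUND(310000 / 4, 2) = 77500.0

77500.0


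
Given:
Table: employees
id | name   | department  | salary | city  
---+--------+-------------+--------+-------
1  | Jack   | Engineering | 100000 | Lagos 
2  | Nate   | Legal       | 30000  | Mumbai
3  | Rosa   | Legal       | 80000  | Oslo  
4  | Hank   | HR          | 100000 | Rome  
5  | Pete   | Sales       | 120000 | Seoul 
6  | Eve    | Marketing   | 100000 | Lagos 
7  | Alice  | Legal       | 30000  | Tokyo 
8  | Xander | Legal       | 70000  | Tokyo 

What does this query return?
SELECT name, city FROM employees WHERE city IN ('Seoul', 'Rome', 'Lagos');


Filtering: city IN ('Seoul', 'Rome', 'Lagos')
Matching: 4 rows

4 rows:
Jack, Lagos
Hank, Rome
Pete, Seoul
Eve, Lagos


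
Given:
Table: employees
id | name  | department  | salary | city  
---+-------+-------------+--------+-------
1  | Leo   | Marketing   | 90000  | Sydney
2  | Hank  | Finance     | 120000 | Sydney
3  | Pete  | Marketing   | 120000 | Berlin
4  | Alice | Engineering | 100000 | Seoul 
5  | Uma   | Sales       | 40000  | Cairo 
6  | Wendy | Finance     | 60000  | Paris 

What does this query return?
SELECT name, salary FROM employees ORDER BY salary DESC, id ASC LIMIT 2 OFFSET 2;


Sort by salary DESC (id ASC tiebreak), then skip 2 and take 2
Rows 3 through 4

2 rows:
Alice, 100000
Leo, 90000


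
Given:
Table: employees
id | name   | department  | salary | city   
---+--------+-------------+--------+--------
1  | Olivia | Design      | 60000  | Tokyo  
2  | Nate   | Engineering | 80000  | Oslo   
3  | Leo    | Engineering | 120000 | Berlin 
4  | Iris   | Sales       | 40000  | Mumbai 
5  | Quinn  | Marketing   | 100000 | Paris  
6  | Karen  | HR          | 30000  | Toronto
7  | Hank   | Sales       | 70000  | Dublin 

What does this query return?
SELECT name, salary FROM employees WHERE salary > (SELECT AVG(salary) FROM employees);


Subquery: AVG(salary) = 71428.57
Filtering: salary > 71428.57
  Nate (80000) -> MATCH
  Leo (120000) -> MATCH
  Quinn (100000) -> MATCH


3 rows:
Nate, 80000
Leo, 120000
Quinn, 100000


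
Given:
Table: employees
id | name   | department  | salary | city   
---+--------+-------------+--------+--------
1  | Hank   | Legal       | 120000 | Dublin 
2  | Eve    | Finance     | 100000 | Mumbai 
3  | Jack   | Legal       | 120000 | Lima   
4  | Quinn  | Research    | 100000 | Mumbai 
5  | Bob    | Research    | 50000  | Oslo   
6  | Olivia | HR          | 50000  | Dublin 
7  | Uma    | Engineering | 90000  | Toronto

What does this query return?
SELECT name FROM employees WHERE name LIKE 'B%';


LIKE 'B%' matches names starting with 'B'
Matching: 1

1 rows:
Bob


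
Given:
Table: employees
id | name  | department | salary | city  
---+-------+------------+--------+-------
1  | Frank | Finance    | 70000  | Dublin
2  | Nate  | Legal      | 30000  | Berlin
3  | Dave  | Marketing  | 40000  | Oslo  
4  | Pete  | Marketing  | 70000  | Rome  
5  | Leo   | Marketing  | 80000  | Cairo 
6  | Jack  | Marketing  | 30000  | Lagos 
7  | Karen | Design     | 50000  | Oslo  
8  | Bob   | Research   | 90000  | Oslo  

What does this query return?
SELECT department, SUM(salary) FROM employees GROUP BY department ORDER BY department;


Summing salary within each department:
  Design: 50000 = 50000
  Finance: 70000 = 70000
  Legal: 30000 = 30000
  Marketing: 40000 + 70000 + 80000 + 30000 = 220000
  Research: 90000 = 90000


5 groups:
Design, 50000
Finance, 70000
Legal, 30000
Marketing, 220000
Research, 90000


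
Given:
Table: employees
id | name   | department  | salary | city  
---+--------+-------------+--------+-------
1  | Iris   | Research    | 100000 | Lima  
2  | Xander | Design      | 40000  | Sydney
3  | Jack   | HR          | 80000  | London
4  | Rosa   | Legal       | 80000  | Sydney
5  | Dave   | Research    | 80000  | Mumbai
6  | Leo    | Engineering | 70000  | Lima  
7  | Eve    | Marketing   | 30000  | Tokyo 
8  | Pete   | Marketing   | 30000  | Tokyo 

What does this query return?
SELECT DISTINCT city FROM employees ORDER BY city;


All 'city' values (row order): Lima, Sydney, London, Sydney, Mumbai, Lima, Tokyo, Tokyo
Removing duplicates leaves 5 unique value(s).

5 values:
Lima
London
Mumbai
Sydney
Tokyo


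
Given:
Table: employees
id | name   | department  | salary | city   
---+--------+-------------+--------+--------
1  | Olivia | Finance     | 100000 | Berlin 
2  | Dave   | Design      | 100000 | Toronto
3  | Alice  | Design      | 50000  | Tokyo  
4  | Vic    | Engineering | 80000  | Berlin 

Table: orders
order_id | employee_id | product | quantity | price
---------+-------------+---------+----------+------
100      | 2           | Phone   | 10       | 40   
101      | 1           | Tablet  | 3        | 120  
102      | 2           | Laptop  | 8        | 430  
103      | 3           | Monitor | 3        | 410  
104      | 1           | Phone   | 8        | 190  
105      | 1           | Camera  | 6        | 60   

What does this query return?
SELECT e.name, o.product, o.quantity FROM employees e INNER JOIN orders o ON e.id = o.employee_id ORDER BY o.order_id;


Joining employees.id = orders.employee_id:
  employee Dave (id=2) -> order Phone
  employee Olivia (id=1) -> order Tablet
  employee Dave (id=2) -> order Laptop
  employee Alice (id=3) -> order Monitor
  employee Olivia (id=1) -> order Phone
  employee Olivia (id=1) -> order Camera


6 rows:
Dave, Phone, 10
Olivia, Tablet, 3
Dave, Laptop, 8
Alice, Monitor, 3
Olivia, Phone, 8
Olivia, Camera, 6


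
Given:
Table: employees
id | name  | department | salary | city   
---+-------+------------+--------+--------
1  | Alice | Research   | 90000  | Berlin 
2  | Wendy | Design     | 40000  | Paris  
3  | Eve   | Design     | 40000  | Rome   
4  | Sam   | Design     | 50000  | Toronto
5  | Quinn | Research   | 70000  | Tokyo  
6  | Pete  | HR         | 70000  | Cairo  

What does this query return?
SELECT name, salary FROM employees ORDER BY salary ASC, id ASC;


Sorting by salary ASC, then id ASC for ties

6 rows:
Wendy, 40000
Eve, 40000
Sam, 50000
Quinn, 70000
Pete, 70000
Alice, 90000


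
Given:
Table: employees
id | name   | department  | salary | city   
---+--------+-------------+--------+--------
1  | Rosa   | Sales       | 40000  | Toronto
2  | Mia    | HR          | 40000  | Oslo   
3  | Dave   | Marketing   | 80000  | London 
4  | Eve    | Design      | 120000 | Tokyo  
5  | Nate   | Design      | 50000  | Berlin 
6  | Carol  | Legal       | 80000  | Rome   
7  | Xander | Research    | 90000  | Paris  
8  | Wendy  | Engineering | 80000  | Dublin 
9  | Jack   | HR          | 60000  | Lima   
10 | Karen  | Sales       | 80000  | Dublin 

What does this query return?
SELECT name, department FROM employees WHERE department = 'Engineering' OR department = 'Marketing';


Filtering: department = 'Engineering' OR 'Marketing'
Matching: 2 rows

2 rows:
Dave, Marketing
Wendy, Engineering


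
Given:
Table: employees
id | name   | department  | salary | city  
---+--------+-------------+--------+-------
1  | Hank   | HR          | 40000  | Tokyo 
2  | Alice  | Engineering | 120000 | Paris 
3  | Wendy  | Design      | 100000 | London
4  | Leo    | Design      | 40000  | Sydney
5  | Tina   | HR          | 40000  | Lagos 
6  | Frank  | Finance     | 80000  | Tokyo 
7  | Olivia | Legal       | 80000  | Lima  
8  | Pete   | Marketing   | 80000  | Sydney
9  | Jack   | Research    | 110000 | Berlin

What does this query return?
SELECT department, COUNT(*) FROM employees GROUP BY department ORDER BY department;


Assigning each row to its department group:
  Hank -> HR
  Alice -> Engineering
  Wendy -> Design
  Leo -> Design
  Tina -> HR
  Frank -> Finance
  Olivia -> Legal
  Pete -> Marketing
  Jack -> Research


7 groups:
Design, 2
Engineering, 1
Finance, 1
HR, 2
Legal, 1
Marketing, 1
Research, 1


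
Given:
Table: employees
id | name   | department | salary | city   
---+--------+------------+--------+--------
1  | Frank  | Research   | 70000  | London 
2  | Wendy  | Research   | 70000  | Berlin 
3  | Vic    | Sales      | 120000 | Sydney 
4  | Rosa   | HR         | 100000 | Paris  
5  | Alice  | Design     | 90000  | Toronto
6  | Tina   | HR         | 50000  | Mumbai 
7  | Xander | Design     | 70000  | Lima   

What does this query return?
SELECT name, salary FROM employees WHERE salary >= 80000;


Filtering: salary >= 80000
Matching: 3 rows

3 rows:
Vic, 120000
Rosa, 100000
Alice, 90000


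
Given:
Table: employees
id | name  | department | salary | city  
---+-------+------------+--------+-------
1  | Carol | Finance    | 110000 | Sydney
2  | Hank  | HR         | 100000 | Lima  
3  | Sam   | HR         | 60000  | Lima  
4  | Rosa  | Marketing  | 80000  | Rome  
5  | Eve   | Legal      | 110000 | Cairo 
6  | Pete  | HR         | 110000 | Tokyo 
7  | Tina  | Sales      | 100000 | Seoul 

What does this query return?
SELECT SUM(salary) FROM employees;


SUM(salary) = 110000 + 100000 + 60000 + 80000 + 110000 + 110000 + 100000 = 670000

670000


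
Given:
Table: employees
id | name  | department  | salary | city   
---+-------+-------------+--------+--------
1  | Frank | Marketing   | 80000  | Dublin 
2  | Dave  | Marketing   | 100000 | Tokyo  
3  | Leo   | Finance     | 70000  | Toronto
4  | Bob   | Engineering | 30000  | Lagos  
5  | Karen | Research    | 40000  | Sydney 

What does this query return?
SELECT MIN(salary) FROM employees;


Salaries: 80000, 100000, 70000, 30000, 40000
MIN = 30000

30000


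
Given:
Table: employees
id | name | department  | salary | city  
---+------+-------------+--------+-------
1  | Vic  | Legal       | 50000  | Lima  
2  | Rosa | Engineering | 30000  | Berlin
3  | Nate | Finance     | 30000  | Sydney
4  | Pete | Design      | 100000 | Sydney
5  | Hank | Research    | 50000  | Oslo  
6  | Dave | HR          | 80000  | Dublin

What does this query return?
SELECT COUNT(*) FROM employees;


COUNT(*) counts all rows

6


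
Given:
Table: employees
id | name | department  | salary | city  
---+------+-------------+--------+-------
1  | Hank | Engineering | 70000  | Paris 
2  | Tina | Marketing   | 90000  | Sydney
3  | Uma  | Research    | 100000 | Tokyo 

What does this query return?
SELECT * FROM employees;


SELECT * returns all 3 rows with all columns

3 rows:
1, Hank, Engineering, 70000, Paris
2, Tina, Marketing, 90000, Sydney
3, Uma, Research, 100000, Tokyo


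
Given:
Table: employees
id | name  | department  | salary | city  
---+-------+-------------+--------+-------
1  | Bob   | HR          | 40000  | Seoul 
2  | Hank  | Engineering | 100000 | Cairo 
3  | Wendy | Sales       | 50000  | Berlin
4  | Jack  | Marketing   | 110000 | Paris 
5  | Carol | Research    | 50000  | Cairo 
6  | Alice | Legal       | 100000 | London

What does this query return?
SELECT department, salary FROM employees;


Projecting columns: department, salary

6 rows:
HR, 40000
Engineering, 100000
Sales, 50000
Marketing, 110000
Research, 50000
Legal, 100000


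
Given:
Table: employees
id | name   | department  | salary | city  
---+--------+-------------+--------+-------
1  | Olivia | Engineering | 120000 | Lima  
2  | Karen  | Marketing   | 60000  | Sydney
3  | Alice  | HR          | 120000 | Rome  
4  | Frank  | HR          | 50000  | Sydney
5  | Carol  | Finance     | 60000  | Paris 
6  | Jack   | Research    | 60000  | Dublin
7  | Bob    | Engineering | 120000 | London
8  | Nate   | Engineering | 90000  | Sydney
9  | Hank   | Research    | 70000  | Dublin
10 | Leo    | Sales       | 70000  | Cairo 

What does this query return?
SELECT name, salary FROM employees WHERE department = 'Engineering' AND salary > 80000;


Filtering: department = 'Engineering' AND salary > 80000
Matching: 3 rows

3 rows:
Olivia, 120000
Bob, 120000
Nate, 90000


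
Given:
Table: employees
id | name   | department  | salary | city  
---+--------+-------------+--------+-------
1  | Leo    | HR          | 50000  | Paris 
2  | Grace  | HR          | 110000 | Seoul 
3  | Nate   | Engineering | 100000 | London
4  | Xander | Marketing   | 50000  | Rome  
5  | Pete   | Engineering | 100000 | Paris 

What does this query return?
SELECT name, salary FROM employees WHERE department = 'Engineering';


Filtering: department = 'Engineering'
Matching rows: 2

2 rows:
Nate, 100000
Pete, 100000


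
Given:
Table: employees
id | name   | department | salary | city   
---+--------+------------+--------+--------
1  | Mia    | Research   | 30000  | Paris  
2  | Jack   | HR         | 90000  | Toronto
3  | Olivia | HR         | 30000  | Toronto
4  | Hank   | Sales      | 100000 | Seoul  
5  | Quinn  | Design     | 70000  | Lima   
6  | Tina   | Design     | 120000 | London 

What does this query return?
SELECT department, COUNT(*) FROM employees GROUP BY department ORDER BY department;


Assigning each row to its department group:
  Mia -> Research
  Jack -> HR
  Olivia -> HR
  Hank -> Sales
  Quinn -> Design
  Tina -> Design


4 groups:
Design, 2
HR, 2
Research, 1
Sales, 1


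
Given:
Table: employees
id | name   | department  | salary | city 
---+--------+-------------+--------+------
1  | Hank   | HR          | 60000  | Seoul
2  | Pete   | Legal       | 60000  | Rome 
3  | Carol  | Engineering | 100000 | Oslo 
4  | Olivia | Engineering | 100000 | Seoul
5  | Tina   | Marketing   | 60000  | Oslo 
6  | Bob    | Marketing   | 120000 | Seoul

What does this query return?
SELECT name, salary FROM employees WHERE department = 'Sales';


Filtering: department = 'Sales'
Matching rows: 0

Empty result set (0 rows)


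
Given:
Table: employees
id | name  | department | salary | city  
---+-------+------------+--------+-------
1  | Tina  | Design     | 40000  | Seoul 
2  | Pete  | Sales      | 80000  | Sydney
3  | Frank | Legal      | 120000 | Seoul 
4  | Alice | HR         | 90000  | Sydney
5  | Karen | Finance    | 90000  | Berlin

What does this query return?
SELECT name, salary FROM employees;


Projecting columns: name, salary

5 rows:
Tina, 40000
Pete, 80000
Frank, 120000
Alice, 90000
Karen, 90000


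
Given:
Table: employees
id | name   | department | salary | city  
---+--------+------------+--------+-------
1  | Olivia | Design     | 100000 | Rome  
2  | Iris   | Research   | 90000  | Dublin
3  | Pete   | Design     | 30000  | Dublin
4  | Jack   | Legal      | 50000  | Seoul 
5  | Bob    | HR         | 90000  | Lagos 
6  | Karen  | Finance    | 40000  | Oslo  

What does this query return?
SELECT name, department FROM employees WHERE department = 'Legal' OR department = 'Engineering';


Filtering: department = 'Legal' OR 'Engineering'
Matching: 1 rows

1 rows:
Jack, Legal


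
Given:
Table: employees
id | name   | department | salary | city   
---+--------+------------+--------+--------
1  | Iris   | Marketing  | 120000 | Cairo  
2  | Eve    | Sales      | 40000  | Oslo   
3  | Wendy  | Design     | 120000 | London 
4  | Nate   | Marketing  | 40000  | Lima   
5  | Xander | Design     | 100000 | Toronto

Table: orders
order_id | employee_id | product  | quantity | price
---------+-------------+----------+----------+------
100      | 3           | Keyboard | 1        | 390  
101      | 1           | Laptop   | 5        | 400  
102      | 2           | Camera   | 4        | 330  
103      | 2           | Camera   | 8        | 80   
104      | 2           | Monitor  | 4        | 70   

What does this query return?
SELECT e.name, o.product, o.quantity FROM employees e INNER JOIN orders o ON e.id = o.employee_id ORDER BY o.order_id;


Joining employees.id = orders.employee_id:
  employee Wendy (id=3) -> order Keyboard
  employee Iris (id=1) -> order Laptop
  employee Eve (id=2) -> order Camera
  employee Eve (id=2) -> order Camera
  employee Eve (id=2) -> order Monitor


5 rows:
Wendy, Keyboard, 1
Iris, Laptop, 5
Eve, Camera, 4
Eve, Camera, 8
Eve, Monitor, 4
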